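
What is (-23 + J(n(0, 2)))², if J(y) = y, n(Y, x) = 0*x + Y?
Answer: 529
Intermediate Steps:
n(Y, x) = Y (n(Y, x) = 0 + Y = Y)
(-23 + J(n(0, 2)))² = (-23 + 0)² = (-23)² = 529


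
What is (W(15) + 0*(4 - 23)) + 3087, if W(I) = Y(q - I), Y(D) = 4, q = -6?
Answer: 3091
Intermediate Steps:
W(I) = 4
(W(15) + 0*(4 - 23)) + 3087 = (4 + 0*(4 - 23)) + 3087 = (4 + 0*(-19)) + 3087 = (4 + 0) + 3087 = 4 + 3087 = 3091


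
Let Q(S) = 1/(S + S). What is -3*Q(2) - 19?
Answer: -79/4 ≈ -19.750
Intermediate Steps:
Q(S) = 1/(2*S)
-3*Q(2) - 19 = -3/(2*2) - 19 = -3*1/4 - 19 = -3/4 - 19 = -79/4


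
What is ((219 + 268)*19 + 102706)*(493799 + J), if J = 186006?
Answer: 76110287995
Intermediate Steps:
((219 + 268)*19 + 102706)*(493799 + J) = ((219 + 268)*19 + 102706)*(493799 + 186006) = (487*19 + 102706)*679805 = (9253 + 102706)*679805 = 111959*679805 = 76110287995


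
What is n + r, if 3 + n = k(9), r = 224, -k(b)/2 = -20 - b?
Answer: 279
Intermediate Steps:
k(b) = 40 + 2*b (k(b) = -2*(-20 - b) = 40 + 2*b)
n = 55 (n = -3 + (40 + 2*9) = -3 + (40 + 18) = -3 + 58 = 55)
n + r = 55 + 224 = 279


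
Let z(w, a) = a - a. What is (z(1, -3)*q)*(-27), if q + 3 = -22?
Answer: 0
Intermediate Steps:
q = -25 (q = -3 - 22 = -25)
z(w, a) = 0
(z(1, -3)*q)*(-27) = (0*(-25))*(-27) = 0*(-27) = 0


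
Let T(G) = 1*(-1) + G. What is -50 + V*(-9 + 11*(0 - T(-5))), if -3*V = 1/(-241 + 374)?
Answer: -351/7 ≈ -50.143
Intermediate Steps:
T(G) = -1 + G
V = -1/399 (V = -1/(3*(-241 + 374)) = -⅓/133 = -⅓*1/133 = -1/399 ≈ -0.0025063)
-50 + V*(-9 + 11*(0 - T(-5))) = -50 - (-9 + 11*(0 - (-1 - 5)))/399 = -50 - (-9 + 11*(0 - 1*(-6)))/399 = -50 - (-9 + 11*(0 + 6))/399 = -50 - (-9 + 11*6)/399 = -50 - (-9 + 66)/399 = -50 - 1/399*57 = -50 - ⅐ = -351/7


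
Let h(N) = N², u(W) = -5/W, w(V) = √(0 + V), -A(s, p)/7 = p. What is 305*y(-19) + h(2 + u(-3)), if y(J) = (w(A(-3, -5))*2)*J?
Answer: 121/9 - 11590*√35 ≈ -68554.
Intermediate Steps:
A(s, p) = -7*p
w(V) = √V
y(J) = 2*J*√35 (y(J) = (√(-7*(-5))*2)*J = (√35*2)*J = (2*√35)*J = 2*J*√35)
305*y(-19) + h(2 + u(-3)) = 305*(2*(-19)*√35) + (2 - 5/(-3))² = 305*(-38*√35) + (2 - 5*(-⅓))² = -11590*√35 + (2 + 5/3)² = -11590*√35 + (11/3)² = -11590*√35 + 121/9 = 121/9 - 11590*√35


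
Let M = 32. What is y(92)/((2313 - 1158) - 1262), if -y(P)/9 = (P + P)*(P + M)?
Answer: 205344/107 ≈ 1919.1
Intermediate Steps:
y(P) = -18*P*(32 + P) (y(P) = -9*(P + P)*(P + 32) = -9*2*P*(32 + P) = -18*P*(32 + P))
y(92)/((2313 - 1158) - 1262) = (-18*92*(32 + 92))/((2313 - 1158) - 1262) = (-18*92*124)/(1155 - 1262) = -205344/(-107) = -205344*(-1/107) = 205344/107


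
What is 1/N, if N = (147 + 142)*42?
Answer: 1/12138 ≈ 8.2386e-5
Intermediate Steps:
N = 12138 (N = 289*42 = 12138)
1/N = 1/12138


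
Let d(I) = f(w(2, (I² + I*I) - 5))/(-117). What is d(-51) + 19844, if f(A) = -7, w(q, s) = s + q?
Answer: 2321755/117 ≈ 19844.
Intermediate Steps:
w(q, s) = q + s
d(I) = 7/117 (d(I) = -7/(-117) = -7*(-1/117) = 7/117)
d(-51) + 19844 = 7/117 + 19844 = 2321755/117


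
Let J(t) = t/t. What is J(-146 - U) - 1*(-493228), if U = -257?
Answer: 493229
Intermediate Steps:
J(t) = 1
J(-146 - U) - 1*(-493228) = 1 - 1*(-493228) = 1 + 493228 = 493229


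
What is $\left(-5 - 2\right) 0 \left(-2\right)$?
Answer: $0$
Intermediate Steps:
$\left(-5 - 2\right) 0 \left(-2\right) = \left(-7\right) 0 \left(-2\right) = 0 \left(-2\right) = 0$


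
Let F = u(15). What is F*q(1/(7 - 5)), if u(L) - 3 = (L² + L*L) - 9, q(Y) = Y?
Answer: 222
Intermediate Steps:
u(L) = -6 + 2*L² (u(L) = 3 + ((L² + L*L) - 9) = 3 + ((L² + L²) - 9) = 3 + (2*L² - 9) = 3 + (-9 + 2*L²) = -6 + 2*L²)
F = 444 (F = -6 + 2*15² = -6 + 2*225 = -6 + 450 = 444)
F*q(1/(7 - 5)) = 444/(7 - 5) = 444/2 = 444*(½) = 222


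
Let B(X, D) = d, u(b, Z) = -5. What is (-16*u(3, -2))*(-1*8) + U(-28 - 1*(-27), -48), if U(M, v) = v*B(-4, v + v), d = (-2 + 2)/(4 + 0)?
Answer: -640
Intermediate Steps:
d = 0 (d = 0/4 = 0*(1/4) = 0)
B(X, D) = 0
U(M, v) = 0 (U(M, v) = v*0 = 0)
(-16*u(3, -2))*(-1*8) + U(-28 - 1*(-27), -48) = (-16*(-5))*(-1*8) + 0 = 80*(-8) + 0 = -640 + 0 = -640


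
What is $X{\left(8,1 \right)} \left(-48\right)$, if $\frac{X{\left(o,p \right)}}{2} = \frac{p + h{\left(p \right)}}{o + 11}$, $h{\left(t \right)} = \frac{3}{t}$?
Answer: $- \frac{384}{19} \approx -20.211$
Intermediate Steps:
$X{\left(o,p \right)} = \frac{2 \left(p + \frac{3}{p}\right)}{11 + o}$ ($X{\left(o,p \right)} = 2 \frac{p + \frac{3}{p}}{o + 11} = 2 \frac{p + \frac{3}{p}}{11 + o} = \frac{2 \left(p + \frac{3}{p}\right)}{11 + o}$)
$X{\left(8,1 \right)} \left(-48\right) = \frac{2 \left(3 + 1^{2}\right)}{1 \left(11 + 8\right)} \left(-48\right) = 2 \cdot 1 \cdot \frac{1}{19} \left(3 + 1\right) \left(-48\right) = 2 \cdot 1 \cdot \frac{1}{19} \cdot 4 \left(-48\right) = \frac{8}{19} \left(-48\right) = - \frac{384}{19}$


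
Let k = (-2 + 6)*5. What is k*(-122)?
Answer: -2440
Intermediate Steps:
k = 20 (k = 4*5 = 20)
k*(-122) = 20*(-122) = -2440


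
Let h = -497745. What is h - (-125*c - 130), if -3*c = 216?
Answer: -506615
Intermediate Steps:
c = -72 (c = -1/3*216 = -72)
h - (-125*c - 130) = -497745 - (-125*(-72) - 130) = -497745 - (9000 - 130) = -497745 - 1*8870 = -497745 - 8870 = -506615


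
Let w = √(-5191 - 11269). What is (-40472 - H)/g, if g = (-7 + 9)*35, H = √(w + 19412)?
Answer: -20236/35 - √(19412 + 2*I*√4115)/70 ≈ -580.16 - 0.0065773*I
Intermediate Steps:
w = 2*I*√4115 (w = √(-16460) = 2*I*√4115 ≈ 128.3*I)
H = √(19412 + 2*I*√4115) (H = √(2*I*√4115 + 19412) = √(19412 + 2*I*√4115) ≈ 139.33 + 0.4604*I)
g = 70 (g = 2*35 = 70)
(-40472 - H)/g = (-40472 - √(19412 + 2*I*√4115))/70 = (-40472 - √(19412 + 2*I*√4115))*(1/70) = -20236/35 - √(19412 + 2*I*√4115)/70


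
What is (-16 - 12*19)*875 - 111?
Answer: -213611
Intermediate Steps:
(-16 - 12*19)*875 - 111 = (-16 - 228)*875 - 111 = -244*875 - 111 = -213500 - 111 = -213611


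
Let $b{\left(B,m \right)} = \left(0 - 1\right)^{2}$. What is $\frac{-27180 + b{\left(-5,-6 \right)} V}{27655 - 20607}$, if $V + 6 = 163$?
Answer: $- \frac{27023}{7048} \approx -3.8341$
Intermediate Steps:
$V = 157$ ($V = -6 + 163 = 157$)
$b{\left(B,m \right)} = 1$ ($b{\left(B,m \right)} = \left(-1\right)^{2} = 1$)
$\frac{-27180 + b{\left(-5,-6 \right)} V}{27655 - 20607} = \frac{-27180 + 1 \cdot 157}{27655 - 20607} = \frac{-27180 + 157}{7048} = \left(-27023\right) \frac{1}{7048} = - \frac{27023}{7048}$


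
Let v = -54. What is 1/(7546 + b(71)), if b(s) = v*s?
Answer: 1/3712 ≈ 0.00026940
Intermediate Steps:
b(s) = -54*s
1/(7546 + b(71)) = 1/(7546 - 54*71) = 1/(7546 - 3834) = 1/3712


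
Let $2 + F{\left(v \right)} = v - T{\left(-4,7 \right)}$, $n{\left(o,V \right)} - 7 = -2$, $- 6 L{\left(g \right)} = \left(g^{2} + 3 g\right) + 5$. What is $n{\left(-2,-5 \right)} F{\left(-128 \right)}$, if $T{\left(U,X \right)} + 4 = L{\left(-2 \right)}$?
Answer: $- \frac{1255}{2} \approx -627.5$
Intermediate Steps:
$L{\left(g \right)} = - \frac{5}{6} - \frac{g}{2} - \frac{g^{2}}{6}$ ($L{\left(g \right)} = - \frac{\left(g^{2} + 3 g\right) + 5}{6} = - \frac{5 + g^{2} + 3 g}{6} = - \frac{5}{6} - \frac{g}{2} - \frac{g^{2}}{6}$)
$n{\left(o,V \right)} = 5$ ($n{\left(o,V \right)} = 7 - 2 = 5$)
$T{\left(U,X \right)} = - \frac{9}{2}$ ($T{\left(U,X \right)} = -4 - \left(- \frac{1}{6} + \frac{2}{3}\right) = -4 - \frac{1}{2} = - \frac{9}{2}$)
$F{\left(v \right)} = \frac{5}{2} + v$ ($F{\left(v \right)} = -2 + \left(v - - \frac{9}{2}\right) = -2 + \left(v + \frac{9}{2}\right) = -2 + \left(\frac{9}{2} + v\right) = \frac{5}{2} + v$)
$n{\left(-2,-5 \right)} F{\left(-128 \right)} = 5 \left(\frac{5}{2} - 128\right) = 5 \left(- \frac{251}{2}\right) = - \frac{1255}{2}$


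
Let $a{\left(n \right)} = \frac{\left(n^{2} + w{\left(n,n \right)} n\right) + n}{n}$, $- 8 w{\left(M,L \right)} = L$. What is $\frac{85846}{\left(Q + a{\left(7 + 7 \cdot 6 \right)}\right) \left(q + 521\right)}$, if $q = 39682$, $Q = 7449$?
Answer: $\frac{686768}{2409888429} \approx 0.00028498$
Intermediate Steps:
$w{\left(M,L \right)} = - \frac{L}{8}$
$a{\left(n \right)} = \frac{n + \frac{7 n^{2}}{8}}{n}$ ($a{\left(n \right)} = \frac{\left(n^{2} + - \frac{n}{8} n\right) + n}{n} = \frac{\left(n^{2} - \frac{n^{2}}{8}\right) + n}{n} = \frac{\frac{7 n^{2}}{8} + n}{n} = \frac{n + \frac{7 n^{2}}{8}}{n}$)
$\frac{85846}{\left(Q + a{\left(7 + 7 \cdot 6 \right)}\right) \left(q + 521\right)} = \frac{85846}{\left(7449 + \left(1 + \frac{7 \left(7 + 7 \cdot 6\right)}{8}\right)\right) \left(39682 + 521\right)} = \frac{85846}{\left(7449 + \left(1 + \frac{7 \left(7 + 42\right)}{8}\right)\right) 40203} = \frac{85846}{\left(7449 + \left(1 + \frac{7}{8} \cdot 49\right)\right) 40203} = \frac{85846}{\left(7449 + \left(1 + \frac{343}{8}\right)\right) 40203} = \frac{85846}{\left(7449 + \frac{351}{8}\right) 40203} = \frac{85846}{\frac{59943}{8} \cdot 40203} = \frac{85846}{\frac{2409888429}{8}} = 85846 \cdot \frac{8}{2409888429} = \frac{686768}{2409888429}$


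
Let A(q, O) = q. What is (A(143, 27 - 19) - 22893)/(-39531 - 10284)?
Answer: 4550/9963 ≈ 0.45669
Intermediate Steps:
(A(143, 27 - 19) - 22893)/(-39531 - 10284) = (143 - 22893)/(-39531 - 10284) = -22750/(-49815) = -22750*(-1/49815) = 4550/9963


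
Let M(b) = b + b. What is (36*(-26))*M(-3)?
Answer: 5616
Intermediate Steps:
M(b) = 2*b
(36*(-26))*M(-3) = (36*(-26))*(2*(-3)) = -936*(-6) = 5616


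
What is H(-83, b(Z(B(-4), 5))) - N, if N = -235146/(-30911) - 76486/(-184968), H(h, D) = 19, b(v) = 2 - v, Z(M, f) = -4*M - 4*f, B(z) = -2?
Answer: 31387313519/2858772924 ≈ 10.979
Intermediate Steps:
N = 22929372037/2858772924 (N = -235146*(-1/30911) - 76486*(-1/184968) = 235146/30911 + 38243/92484 = 22929372037/2858772924 ≈ 8.0207)
H(-83, b(Z(B(-4), 5))) - N = 19 - 1*22929372037/2858772924 = 19 - 22929372037/2858772924 = 31387313519/2858772924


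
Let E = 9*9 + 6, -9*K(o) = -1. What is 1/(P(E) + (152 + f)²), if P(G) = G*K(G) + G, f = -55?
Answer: 3/28517 ≈ 0.00010520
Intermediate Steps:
K(o) = ⅑ (K(o) = -⅑*(-1) = ⅑)
E = 87 (E = 81 + 6 = 87)
P(G) = 10*G/9 (P(G) = G*(⅑) + G = G/9 + G = 10*G/9)
1/(P(E) + (152 + f)²) = 1/((10/9)*87 + (152 - 55)²) = 1/(290/3 + 97²) = 1/(290/3 + 9409) = 1/(28517/3) = 3/28517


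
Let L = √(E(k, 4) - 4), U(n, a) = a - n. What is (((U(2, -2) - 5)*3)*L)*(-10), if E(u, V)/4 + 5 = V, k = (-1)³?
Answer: 540*I*√2 ≈ 763.68*I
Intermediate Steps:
k = -1
E(u, V) = -20 + 4*V
L = 2*I*√2 (L = √((-20 + 4*4) - 4) = √((-20 + 16) - 4) = √(-4 - 4) = √(-8) = 2*I*√2 ≈ 2.8284*I)
(((U(2, -2) - 5)*3)*L)*(-10) = ((((-2 - 1*2) - 5)*3)*(2*I*√2))*(-10) = ((((-2 - 2) - 5)*3)*(2*I*√2))*(-10) = (((-4 - 5)*3)*(2*I*√2))*(-10) = ((-9*3)*(2*I*√2))*(-10) = -54*I*√2*(-10) = 540*I*√2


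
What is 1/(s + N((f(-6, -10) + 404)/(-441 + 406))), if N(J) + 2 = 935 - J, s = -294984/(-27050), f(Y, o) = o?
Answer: 94675/90429989 ≈ 0.0010469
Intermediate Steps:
s = 147492/13525 (s = -294984*(-1/27050) = 147492/13525 ≈ 10.905)
N(J) = 933 - J (N(J) = -2 + (935 - J) = 933 - J)
1/(s + N((f(-6, -10) + 404)/(-441 + 406))) = 1/(147492/13525 + (933 - (-10 + 404)/(-441 + 406))) = 1/(147492/13525 + (933 - 394/(-35))) = 1/(147492/13525 + (933 - 394*(-1)/35)) = 1/(147492/13525 + (933 - 1*(-394/35))) = 1/(147492/13525 + (933 + 394/35)) = 1/(147492/13525 + 33049/35) = 1/(90429989/94675) = 94675/90429989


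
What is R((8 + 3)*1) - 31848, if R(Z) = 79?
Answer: -31769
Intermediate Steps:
R((8 + 3)*1) - 31848 = 79 - 31848 = -31769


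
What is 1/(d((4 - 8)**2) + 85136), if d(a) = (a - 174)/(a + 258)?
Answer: 137/11663553 ≈ 1.1746e-5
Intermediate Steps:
d(a) = (-174 + a)/(258 + a)
1/(d((4 - 8)**2) + 85136) = 1/((-174 + (4 - 8)**2)/(258 + (4 - 8)**2) + 85136) = 1/((-174 + (-4)**2)/(258 + (-4)**2) + 85136) = 1/((-174 + 16)/(258 + 16) + 85136) = 1/(-158/274 + 85136) = 1/((1/274)*(-158) + 85136) = 1/(-79/137 + 85136) = 1/(11663553/137) = 137/11663553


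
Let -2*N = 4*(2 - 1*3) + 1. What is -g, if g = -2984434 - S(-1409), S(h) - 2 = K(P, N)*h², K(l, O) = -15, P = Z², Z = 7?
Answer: -26794779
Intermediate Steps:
P = 49 (P = 7² = 49)
N = 3/2 (N = -(4*(2 - 1*3) + 1)/2 = -(4*(2 - 3) + 1)/2 = -(4*(-1) + 1)/2 = -(-4 + 1)/2 = -½*(-3) = 3/2 ≈ 1.5000)
S(h) = 2 - 15*h²
g = 26794779 (g = -2984434 - (2 - 15*(-1409)²) = -2984434 - (2 - 15*1985281) = -2984434 - (2 - 29779215) = -2984434 - 1*(-29779213) = -2984434 + 29779213 = 26794779)
-g = -1*26794779 = -26794779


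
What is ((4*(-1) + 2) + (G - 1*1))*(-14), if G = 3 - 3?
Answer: 42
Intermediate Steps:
G = 0
((4*(-1) + 2) + (G - 1*1))*(-14) = ((4*(-1) + 2) + (0 - 1*1))*(-14) = ((-4 + 2) + (0 - 1))*(-14) = (-2 - 1)*(-14) = -3*(-14) = 42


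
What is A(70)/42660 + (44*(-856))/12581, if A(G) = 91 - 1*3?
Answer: -401409778/134176365 ≈ -2.9917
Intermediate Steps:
A(G) = 88 (A(G) = 91 - 3 = 88)
A(70)/42660 + (44*(-856))/12581 = 88/42660 + (44*(-856))/12581 = 88*(1/42660) - 37664*1/12581 = 22/10665 - 37664/12581 = -401409778/134176365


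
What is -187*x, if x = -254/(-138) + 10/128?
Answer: -1584451/4416 ≈ -358.80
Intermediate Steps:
x = 8473/4416 (x = -254*(-1/138) + 10*(1/128) = 127/69 + 5/64 = 8473/4416 ≈ 1.9187)
-187*x = -187*8473/4416 = -1584451/4416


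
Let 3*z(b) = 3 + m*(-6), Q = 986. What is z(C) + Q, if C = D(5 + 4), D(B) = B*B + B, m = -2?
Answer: 991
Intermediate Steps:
D(B) = B + B² (D(B) = B² + B = B + B²)
C = 90 (C = (5 + 4)*(1 + (5 + 4)) = 9*(1 + 9) = 9*10 = 90)
z(b) = 5 (z(b) = (3 - 2*(-6))/3 = (3 + 12)/3 = (⅓)*15 = 5)
z(C) + Q = 5 + 986 = 991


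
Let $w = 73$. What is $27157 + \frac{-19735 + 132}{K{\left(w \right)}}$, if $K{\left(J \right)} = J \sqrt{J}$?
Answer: $27157 - \frac{19603 \sqrt{73}}{5329} \approx 27126.0$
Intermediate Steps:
$K{\left(J \right)} = J^{\frac{3}{2}}$
$27157 + \frac{-19735 + 132}{K{\left(w \right)}} = 27157 + \frac{-19735 + 132}{73^{\frac{3}{2}}} = 27157 - \frac{19603}{73 \sqrt{73}} = 27157 - 19603 \frac{\sqrt{73}}{5329} = 27157 - \frac{19603 \sqrt{73}}{5329}$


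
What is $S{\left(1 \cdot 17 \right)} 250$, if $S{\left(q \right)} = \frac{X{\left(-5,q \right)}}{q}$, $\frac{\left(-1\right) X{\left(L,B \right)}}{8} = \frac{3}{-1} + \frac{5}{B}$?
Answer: $\frac{92000}{289} \approx 318.34$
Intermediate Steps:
$X{\left(L,B \right)} = 24 - \frac{40}{B}$ ($X{\left(L,B \right)} = - 8 \left(\frac{3}{-1} + \frac{5}{B}\right) = - 8 \left(3 \left(-1\right) + \frac{5}{B}\right) = - 8 \left(-3 + \frac{5}{B}\right) = 24 - \frac{40}{B}$)
$S{\left(q \right)} = \frac{24 - \frac{40}{q}}{q}$
$S{\left(1 \cdot 17 \right)} 250 = \frac{8 \left(-5 + 3 \cdot 1 \cdot 17\right)}{289} \cdot 250 = \frac{8 \left(-5 + 3 \cdot 17\right)}{289} \cdot 250 = 8 \cdot \frac{1}{289} \left(-5 + 51\right) 250 = 8 \cdot \frac{1}{289} \cdot 46 \cdot 250 = \frac{368}{289} \cdot 250 = \frac{92000}{289}$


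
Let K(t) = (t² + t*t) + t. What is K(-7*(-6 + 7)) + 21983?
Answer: 22074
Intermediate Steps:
K(t) = t + 2*t² (K(t) = (t² + t²) + t = 2*t² + t = t + 2*t²)
K(-7*(-6 + 7)) + 21983 = (-7*(-6 + 7))*(1 + 2*(-7*(-6 + 7))) + 21983 = (-7*1)*(1 + 2*(-7*1)) + 21983 = -7*(1 + 2*(-7)) + 21983 = -7*(1 - 14) + 21983 = -7*(-13) + 21983 = 91 + 21983 = 22074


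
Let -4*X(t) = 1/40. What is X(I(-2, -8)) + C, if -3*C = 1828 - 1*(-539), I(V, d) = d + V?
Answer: -126241/160 ≈ -789.01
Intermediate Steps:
I(V, d) = V + d
X(t) = -1/160 (X(t) = -1/4/40 = -1/4*1/40 = -1/160)
C = -789 (C = -(1828 - 1*(-539))/3 = -(1828 + 539)/3 = -1/3*2367 = -789)
X(I(-2, -8)) + C = -1/160 - 789 = -126241/160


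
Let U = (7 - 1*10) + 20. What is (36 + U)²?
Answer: 2809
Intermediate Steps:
U = 17 (U = (7 - 10) + 20 = -3 + 20 = 17)
(36 + U)² = (36 + 17)² = 53² = 2809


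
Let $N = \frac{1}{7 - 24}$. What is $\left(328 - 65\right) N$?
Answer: $- \frac{263}{17} \approx -15.471$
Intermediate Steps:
$N = - \frac{1}{17}$ ($N = \frac{1}{7 - 24} = \frac{1}{-17} = - \frac{1}{17} \approx -0.058824$)
$\left(328 - 65\right) N = \left(328 - 65\right) \left(- \frac{1}{17}\right) = 263 \left(- \frac{1}{17}\right) = - \frac{263}{17}$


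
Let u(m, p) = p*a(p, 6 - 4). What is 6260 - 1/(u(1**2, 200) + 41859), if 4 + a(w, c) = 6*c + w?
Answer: 522453339/83459 ≈ 6260.0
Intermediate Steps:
a(w, c) = -4 + w + 6*c (a(w, c) = -4 + (6*c + w) = -4 + (w + 6*c) = -4 + w + 6*c)
u(m, p) = p*(8 + p) (u(m, p) = p*(-4 + p + 6*(6 - 4)) = p*(-4 + p + 6*2) = p*(-4 + p + 12) = p*(8 + p))
6260 - 1/(u(1**2, 200) + 41859) = 6260 - 1/(200*(8 + 200) + 41859) = 6260 - 1/(200*208 + 41859) = 6260 - 1/(41600 + 41859) = 6260 - 1/83459 = 522453339/83459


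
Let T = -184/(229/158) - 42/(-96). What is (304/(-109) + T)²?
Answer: 2666761586645809/159501189376 ≈ 16719.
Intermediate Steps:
T = -463549/3664 (T = -184/(229*(1/158)) - 42*(-1/96) = -184/229/158 + 7/16 = -184*158/229 + 7/16 = -29072/229 + 7/16 = -463549/3664 ≈ -126.51)
(304/(-109) + T)² = (304/(-109) - 463549/3664)² = (304*(-1/109) - 463549/3664)² = (-304/109 - 463549/3664)² = (-51640697/399376)² = 2666761586645809/159501189376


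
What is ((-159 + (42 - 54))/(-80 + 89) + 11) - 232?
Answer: -240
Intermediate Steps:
((-159 + (42 - 54))/(-80 + 89) + 11) - 232 = ((-159 - 12)/9 + 11) - 232 = (-171*⅑ + 11) - 232 = (-19 + 11) - 232 = -8 - 232 = -240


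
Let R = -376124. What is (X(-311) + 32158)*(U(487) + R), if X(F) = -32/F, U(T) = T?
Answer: -3756809495290/311 ≈ -1.2080e+10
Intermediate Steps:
(X(-311) + 32158)*(U(487) + R) = (-32/(-311) + 32158)*(487 - 376124) = (-32*(-1/311) + 32158)*(-375637) = (32/311 + 32158)*(-375637) = (10001170/311)*(-375637) = -3756809495290/311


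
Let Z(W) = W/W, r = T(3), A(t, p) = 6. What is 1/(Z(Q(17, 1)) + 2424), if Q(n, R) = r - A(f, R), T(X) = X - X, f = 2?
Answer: 1/2425 ≈ 0.00041237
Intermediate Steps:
T(X) = 0
r = 0
Q(n, R) = -6 (Q(n, R) = 0 - 1*6 = 0 - 6 = -6)
Z(W) = 1
1/(Z(Q(17, 1)) + 2424) = 1/(1 + 2424) = 1/2425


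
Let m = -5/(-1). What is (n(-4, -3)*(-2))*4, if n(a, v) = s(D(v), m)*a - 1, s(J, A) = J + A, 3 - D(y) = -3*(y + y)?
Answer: -312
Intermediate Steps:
D(y) = 3 + 6*y (D(y) = 3 - (-3)*(y + y) = 3 - (-3)*2*y = 3 - (-6)*y = 3 + 6*y)
m = 5 (m = -5*(-1) = 5)
s(J, A) = A + J
n(a, v) = -1 + a*(8 + 6*v) (n(a, v) = (5 + (3 + 6*v))*a - 1 = (8 + 6*v)*a - 1 = a*(8 + 6*v) - 1 = -1 + a*(8 + 6*v))
(n(-4, -3)*(-2))*4 = ((-1 + 2*(-4)*(4 + 3*(-3)))*(-2))*4 = ((-1 + 2*(-4)*(4 - 9))*(-2))*4 = ((-1 + 2*(-4)*(-5))*(-2))*4 = ((-1 + 40)*(-2))*4 = (39*(-2))*4 = -78*4 = -312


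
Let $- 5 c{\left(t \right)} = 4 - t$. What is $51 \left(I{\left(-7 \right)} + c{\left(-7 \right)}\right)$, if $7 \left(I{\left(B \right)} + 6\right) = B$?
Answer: $- \frac{2346}{5} \approx -469.2$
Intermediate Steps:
$I{\left(B \right)} = -6 + \frac{B}{7}$
$c{\left(t \right)} = - \frac{4}{5} + \frac{t}{5}$ ($c{\left(t \right)} = - \frac{4 - t}{5} = - \frac{4}{5} + \frac{t}{5}$)
$51 \left(I{\left(-7 \right)} + c{\left(-7 \right)}\right) = 51 \left(\left(-6 + \frac{1}{7} \left(-7\right)\right) + \left(- \frac{4}{5} + \frac{1}{5} \left(-7\right)\right)\right) = 51 \left(\left(-6 - 1\right) - \frac{11}{5}\right) = 51 \left(-7 - \frac{11}{5}\right) = 51 \left(- \frac{46}{5}\right) = - \frac{2346}{5}$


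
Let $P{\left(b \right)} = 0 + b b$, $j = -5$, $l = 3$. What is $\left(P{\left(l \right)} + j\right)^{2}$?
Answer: $16$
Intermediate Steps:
$P{\left(b \right)} = b^{2}$ ($P{\left(b \right)} = 0 + b^{2} = b^{2}$)
$\left(P{\left(l \right)} + j\right)^{2} = \left(3^{2} - 5\right)^{2} = \left(9 - 5\right)^{2} = 4^{2} = 16$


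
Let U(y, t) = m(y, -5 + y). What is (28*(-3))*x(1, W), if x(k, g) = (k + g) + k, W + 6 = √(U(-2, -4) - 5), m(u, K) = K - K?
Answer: 336 - 84*I*√5 ≈ 336.0 - 187.83*I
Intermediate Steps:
m(u, K) = 0
U(y, t) = 0
W = -6 + I*√5 (W = -6 + √(0 - 5) = -6 + √(-5) = -6 + I*√5 ≈ -6.0 + 2.2361*I)
x(k, g) = g + 2*k (x(k, g) = (g + k) + k = g + 2*k)
(28*(-3))*x(1, W) = (28*(-3))*((-6 + I*√5) + 2*1) = -84*((-6 + I*√5) + 2) = -84*(-4 + I*√5) = 336 - 84*I*√5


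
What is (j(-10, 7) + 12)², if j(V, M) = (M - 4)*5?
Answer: 729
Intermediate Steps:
j(V, M) = -20 + 5*M (j(V, M) = (-4 + M)*5 = -20 + 5*M)
(j(-10, 7) + 12)² = ((-20 + 5*7) + 12)² = ((-20 + 35) + 12)² = (15 + 12)² = 27² = 729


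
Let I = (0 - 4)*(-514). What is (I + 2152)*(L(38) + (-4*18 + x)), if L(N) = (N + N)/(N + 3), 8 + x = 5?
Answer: -12619792/41 ≈ -3.0780e+5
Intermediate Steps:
x = -3 (x = -8 + 5 = -3)
I = 2056 (I = -4*(-514) = 2056)
L(N) = 2*N/(3 + N) (L(N) = (2*N)/(3 + N) = 2*N/(3 + N))
(I + 2152)*(L(38) + (-4*18 + x)) = (2056 + 2152)*(2*38/(3 + 38) + (-4*18 - 3)) = 4208*(2*38/41 + (-72 - 3)) = 4208*(2*38*(1/41) - 75) = 4208*(76/41 - 75) = 4208*(-2999/41) = -12619792/41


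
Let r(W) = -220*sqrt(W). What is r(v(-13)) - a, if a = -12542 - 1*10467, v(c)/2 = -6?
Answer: 23009 - 440*I*sqrt(3) ≈ 23009.0 - 762.1*I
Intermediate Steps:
v(c) = -12 (v(c) = 2*(-6) = -12)
a = -23009 (a = -12542 - 10467 = -23009)
r(v(-13)) - a = -440*I*sqrt(3) - 1*(-23009) = -440*I*sqrt(3) + 23009 = 23009 - 440*I*sqrt(3)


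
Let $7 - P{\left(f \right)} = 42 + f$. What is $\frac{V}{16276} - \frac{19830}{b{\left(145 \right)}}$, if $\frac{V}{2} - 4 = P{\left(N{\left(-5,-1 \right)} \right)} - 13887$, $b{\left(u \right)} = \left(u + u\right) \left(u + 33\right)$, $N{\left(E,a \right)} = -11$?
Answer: $- \frac{21981397}{10502089} \approx -2.093$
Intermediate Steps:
$P{\left(f \right)} = -35 - f$ ($P{\left(f \right)} = 7 - \left(42 + f\right) = -35 - f$)
$b{\left(u \right)} = 2 u \left(33 + u\right)$
$V = -27814$ ($V = 8 + 2 \left(\left(-35 - -11\right) - 13887\right) = 8 + 2 \left(\left(-35 + 11\right) - 13887\right) = 8 + 2 \left(-24 - 13887\right) = 8 + 2 \left(-13911\right) = 8 - 27822 = -27814$)
$\frac{V}{16276} - \frac{19830}{b{\left(145 \right)}} = - \frac{27814}{16276} - \frac{19830}{2 \cdot 145 \left(33 + 145\right)} = \left(-27814\right) \frac{1}{16276} - \frac{19830}{2 \cdot 145 \cdot 178} = - \frac{13907}{8138} - \frac{19830}{51620} = - \frac{13907}{8138} - \frac{1983}{5162} = - \frac{21981397}{10502089}$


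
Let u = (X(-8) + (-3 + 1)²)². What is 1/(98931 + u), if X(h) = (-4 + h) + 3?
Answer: 1/98956 ≈ 1.0106e-5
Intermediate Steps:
X(h) = -1 + h
u = 25 (u = ((-1 - 8) + (-3 + 1)²)² = (-9 + (-2)²)² = (-9 + 4)² = (-5)² = 25)
1/(98931 + u) = 1/(98931 + 25) = 1/98956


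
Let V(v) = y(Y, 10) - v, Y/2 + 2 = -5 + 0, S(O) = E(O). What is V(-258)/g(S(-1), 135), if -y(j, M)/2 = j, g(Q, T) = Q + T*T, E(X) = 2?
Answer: 26/1657 ≈ 0.015691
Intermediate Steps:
S(O) = 2
g(Q, T) = Q + T**2
Y = -14 (Y = -4 + 2*(-5 + 0) = -4 + 2*(-5) = -4 - 10 = -14)
y(j, M) = -2*j
V(v) = 28 - v (V(v) = -2*(-14) - v = 28 - v)
V(-258)/g(S(-1), 135) = (28 - 1*(-258))/(2 + 135**2) = (28 + 258)/(2 + 18225) = 286/18227 = 286*(1/18227) = 26/1657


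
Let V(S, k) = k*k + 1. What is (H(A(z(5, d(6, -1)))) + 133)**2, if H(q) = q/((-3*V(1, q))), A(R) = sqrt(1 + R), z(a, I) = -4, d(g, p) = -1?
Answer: (798 + I*sqrt(3))**2/36 ≈ 17689.0 + 76.788*I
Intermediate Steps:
V(S, k) = 1 + k**2 (V(S, k) = k**2 + 1 = 1 + k**2)
H(q) = q/(-3 - 3*q**2) (H(q) = q/((-3*(1 + q**2))) = q/(-3 - 3*q**2))
(H(A(z(5, d(6, -1)))) + 133)**2 = (-sqrt(1 - 4)/(3 + 3*(sqrt(1 - 4))**2) + 133)**2 = (-sqrt(-3)/(3 + 3*(sqrt(-3))**2) + 133)**2 = (-I*sqrt(3)/(3 + 3*(I*sqrt(3))**2) + 133)**2 = (-I*sqrt(3)/(3 + 3*(-3)) + 133)**2 = (-I*sqrt(3)/(3 - 9) + 133)**2 = (-1*I*sqrt(3)/(-6) + 133)**2 = (-1*I*sqrt(3)*(-1/6) + 133)**2 = (I*sqrt(3)/6 + 133)**2 = (133 + I*sqrt(3)/6)**2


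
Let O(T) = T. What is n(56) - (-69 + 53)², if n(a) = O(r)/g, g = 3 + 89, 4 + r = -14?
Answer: -11785/46 ≈ -256.20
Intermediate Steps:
r = -18 (r = -4 - 14 = -18)
g = 92
n(a) = -9/46 (n(a) = -18/92 = -18*1/92 = -9/46)
n(56) - (-69 + 53)² = -9/46 - (-69 + 53)² = -9/46 - 1*(-16)² = -9/46 - 1*256 = -9/46 - 256 = -11785/46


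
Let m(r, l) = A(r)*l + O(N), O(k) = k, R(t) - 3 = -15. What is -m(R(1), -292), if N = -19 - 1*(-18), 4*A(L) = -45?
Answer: -3284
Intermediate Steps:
A(L) = -45/4 (A(L) = (1/4)*(-45) = -45/4)
R(t) = -12 (R(t) = 3 - 15 = -12)
N = -1 (N = -19 + 18 = -1)
m(r, l) = -1 - 45*l/4 (m(r, l) = -45*l/4 - 1 = -1 - 45*l/4)
-m(R(1), -292) = -(-1 - 45/4*(-292)) = -(-1 + 3285) = -1*3284 = -3284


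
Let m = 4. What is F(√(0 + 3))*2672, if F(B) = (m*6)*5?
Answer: 320640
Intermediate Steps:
F(B) = 120 (F(B) = (4*6)*5 = 24*5 = 120)
F(√(0 + 3))*2672 = 120*2672 = 320640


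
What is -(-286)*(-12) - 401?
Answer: -3833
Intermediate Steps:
-(-286)*(-12) - 401 = -286*12 - 401 = -3432 - 401 = -3833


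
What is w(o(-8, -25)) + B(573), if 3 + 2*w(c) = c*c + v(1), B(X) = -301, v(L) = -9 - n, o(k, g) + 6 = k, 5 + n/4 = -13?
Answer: -173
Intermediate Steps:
n = -72 (n = -20 + 4*(-13) = -20 - 52 = -72)
o(k, g) = -6 + k
v(L) = 63 (v(L) = -9 - 1*(-72) = -9 + 72 = 63)
w(c) = 30 + c²/2 (w(c) = -3/2 + (c*c + 63)/2 = -3/2 + (c² + 63)/2 = -3/2 + (63 + c²)/2 = -3/2 + (63/2 + c²/2) = 30 + c²/2)
w(o(-8, -25)) + B(573) = (30 + (-6 - 8)²/2) - 301 = (30 + (½)*(-14)²) - 301 = (30 + (½)*196) - 301 = (30 + 98) - 301 = 128 - 301 = -173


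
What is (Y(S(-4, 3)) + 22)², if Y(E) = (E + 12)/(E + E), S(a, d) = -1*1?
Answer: 1089/4 ≈ 272.25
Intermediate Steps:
S(a, d) = -1
Y(E) = (12 + E)/(2*E) (Y(E) = (12 + E)/((2*E)) = (12 + E)*(1/(2*E)) = (12 + E)/(2*E))
(Y(S(-4, 3)) + 22)² = ((½)*(12 - 1)/(-1) + 22)² = ((½)*(-1)*11 + 22)² = (-11/2 + 22)² = (33/2)² = 1089/4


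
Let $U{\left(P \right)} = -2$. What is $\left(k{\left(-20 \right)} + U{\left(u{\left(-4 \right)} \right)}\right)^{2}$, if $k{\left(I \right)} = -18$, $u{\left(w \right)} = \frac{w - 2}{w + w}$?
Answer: $400$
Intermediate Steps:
$u{\left(w \right)} = \frac{-2 + w}{2 w}$
$\left(k{\left(-20 \right)} + U{\left(u{\left(-4 \right)} \right)}\right)^{2} = \left(-18 - 2\right)^{2} = \left(-20\right)^{2} = 400$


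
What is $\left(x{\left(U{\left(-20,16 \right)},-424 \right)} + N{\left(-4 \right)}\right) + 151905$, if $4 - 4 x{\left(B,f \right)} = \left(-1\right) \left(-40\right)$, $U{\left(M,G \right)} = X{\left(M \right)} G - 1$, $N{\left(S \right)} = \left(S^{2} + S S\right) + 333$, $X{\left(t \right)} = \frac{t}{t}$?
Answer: $152261$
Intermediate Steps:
$X{\left(t \right)} = 1$
$N{\left(S \right)} = 333 + 2 S^{2}$ ($N{\left(S \right)} = \left(S^{2} + S^{2}\right) + 333 = 2 S^{2} + 333 = 333 + 2 S^{2}$)
$U{\left(M,G \right)} = -1 + G$ ($U{\left(M,G \right)} = 1 G - 1 = G - 1 = -1 + G$)
$x{\left(B,f \right)} = -9$ ($x{\left(B,f \right)} = 1 - \frac{\left(-1\right) \left(-40\right)}{4} = 1 - 10 = -9$)
$\left(x{\left(U{\left(-20,16 \right)},-424 \right)} + N{\left(-4 \right)}\right) + 151905 = \left(-9 + \left(333 + 2 \left(-4\right)^{2}\right)\right) + 151905 = \left(-9 + \left(333 + 2 \cdot 16\right)\right) + 151905 = \left(-9 + \left(333 + 32\right)\right) + 151905 = \left(-9 + 365\right) + 151905 = 356 + 151905 = 152261$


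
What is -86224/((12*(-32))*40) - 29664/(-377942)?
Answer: 1032603439/181412160 ≈ 5.6920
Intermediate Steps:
-86224/((12*(-32))*40) - 29664/(-377942) = -86224/((-384*40)) - 29664*(-1/377942) = -86224/(-15360) + 14832/188971 = -86224*(-1/15360) + 14832/188971 = 5389/960 + 14832/188971 = 1032603439/181412160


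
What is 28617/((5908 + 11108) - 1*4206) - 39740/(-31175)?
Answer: 3736545/1064938 ≈ 3.5087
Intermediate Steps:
28617/((5908 + 11108) - 1*4206) - 39740/(-31175) = 28617/(17016 - 4206) - 39740*(-1/31175) = 28617/12810 + 7948/6235 = 28617*(1/12810) + 7948/6235 = 9539/4270 + 7948/6235 = 3736545/1064938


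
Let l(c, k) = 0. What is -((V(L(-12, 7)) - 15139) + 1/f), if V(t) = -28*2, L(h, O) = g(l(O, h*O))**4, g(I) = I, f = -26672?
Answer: 405281041/26672 ≈ 15195.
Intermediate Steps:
L(h, O) = 0 (L(h, O) = 0**4 = 0)
V(t) = -56
-((V(L(-12, 7)) - 15139) + 1/f) = -((-56 - 15139) + 1/(-26672)) = -(-15195 - 1/26672) = -1*(-405281041/26672) = 405281041/26672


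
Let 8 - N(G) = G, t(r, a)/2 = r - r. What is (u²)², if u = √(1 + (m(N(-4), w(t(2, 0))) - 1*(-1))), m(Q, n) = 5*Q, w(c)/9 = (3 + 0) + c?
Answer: 3844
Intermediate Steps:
t(r, a) = 0 (t(r, a) = 2*(r - r) = 2*0 = 0)
N(G) = 8 - G
w(c) = 27 + 9*c (w(c) = 9*((3 + 0) + c) = 9*(3 + c) = 27 + 9*c)
u = √62 (u = √(1 + (5*(8 - 1*(-4)) - 1*(-1))) = √(1 + (5*(8 + 4) + 1)) = √(1 + (5*12 + 1)) = √(1 + (60 + 1)) = √(1 + 61) = √62 ≈ 7.8740)
(u²)² = ((√62)²)² = 62² = 3844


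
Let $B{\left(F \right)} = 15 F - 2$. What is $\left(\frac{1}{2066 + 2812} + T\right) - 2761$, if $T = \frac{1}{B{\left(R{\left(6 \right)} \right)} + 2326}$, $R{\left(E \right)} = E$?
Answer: $- \frac{8128031530}{2943873} \approx -2761.0$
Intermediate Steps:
$B{\left(F \right)} = -2 + 15 F$
$T = \frac{1}{2414}$ ($T = \frac{1}{\left(-2 + 15 \cdot 6\right) + 2326} = \frac{1}{\left(-2 + 90\right) + 2326} = \frac{1}{88 + 2326} = \frac{1}{2414} \approx 0.00041425$)
$\left(\frac{1}{2066 + 2812} + T\right) - 2761 = \left(\frac{1}{2066 + 2812} + \frac{1}{2414}\right) - 2761 = \left(\frac{1}{4878} + \frac{1}{2414}\right) - 2761 = \frac{1823}{2943873} - 2761 = - \frac{8128031530}{2943873}$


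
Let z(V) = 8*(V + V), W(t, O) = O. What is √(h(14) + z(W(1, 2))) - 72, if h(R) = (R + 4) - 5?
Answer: -72 + 3*√5 ≈ -65.292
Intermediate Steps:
h(R) = -1 + R (h(R) = (4 + R) - 5 = -1 + R)
z(V) = 16*V (z(V) = 8*(2*V) = 16*V)
√(h(14) + z(W(1, 2))) - 72 = √((-1 + 14) + 16*2) - 72 = √(13 + 32) - 72 = √45 - 72 = 3*√5 - 72 = -72 + 3*√5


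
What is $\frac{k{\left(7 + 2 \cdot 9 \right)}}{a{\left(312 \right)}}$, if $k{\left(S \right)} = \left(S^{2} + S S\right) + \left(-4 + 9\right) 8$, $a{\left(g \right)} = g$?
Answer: $\frac{215}{52} \approx 4.1346$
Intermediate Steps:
$k{\left(S \right)} = 40 + 2 S^{2}$ ($k{\left(S \right)} = \left(S^{2} + S^{2}\right) + 5 \cdot 8 = 2 S^{2} + 40 = 40 + 2 S^{2}$)
$\frac{k{\left(7 + 2 \cdot 9 \right)}}{a{\left(312 \right)}} = \frac{40 + 2 \left(7 + 2 \cdot 9\right)^{2}}{312} = \left(40 + 2 \left(7 + 18\right)^{2}\right) \frac{1}{312} = \left(40 + 2 \cdot 25^{2}\right) \frac{1}{312} = \left(40 + 2 \cdot 625\right) \frac{1}{312} = \left(40 + 1250\right) \frac{1}{312} = 1290 \cdot \frac{1}{312} = \frac{215}{52}$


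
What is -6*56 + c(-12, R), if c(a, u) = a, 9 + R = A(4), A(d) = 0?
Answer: -348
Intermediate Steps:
R = -9 (R = -9 + 0 = -9)
-6*56 + c(-12, R) = -6*56 - 12 = -336 - 12 = -348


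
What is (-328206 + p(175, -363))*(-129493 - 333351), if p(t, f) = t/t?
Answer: 151907715020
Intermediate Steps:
p(t, f) = 1
(-328206 + p(175, -363))*(-129493 - 333351) = (-328206 + 1)*(-129493 - 333351) = -328205*(-462844) = 151907715020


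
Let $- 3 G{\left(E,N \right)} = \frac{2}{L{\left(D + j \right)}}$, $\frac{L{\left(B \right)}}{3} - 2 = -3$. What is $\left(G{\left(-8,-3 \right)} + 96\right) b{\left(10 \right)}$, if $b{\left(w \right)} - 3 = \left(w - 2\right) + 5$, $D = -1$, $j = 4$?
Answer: $\frac{13856}{9} \approx 1539.6$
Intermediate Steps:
$L{\left(B \right)} = -3$ ($L{\left(B \right)} = 6 + 3 \left(-3\right) = 6 - 9 = -3$)
$G{\left(E,N \right)} = \frac{2}{9}$ ($G{\left(E,N \right)} = - \frac{2 \frac{1}{-3}}{3} = - \frac{2 \left(- \frac{1}{3}\right)}{3} = \left(- \frac{1}{3}\right) \left(- \frac{2}{3}\right) = \frac{2}{9}$)
$b{\left(w \right)} = 6 + w$ ($b{\left(w \right)} = 3 + \left(\left(w - 2\right) + 5\right) = 3 + \left(\left(-2 + w\right) + 5\right) = 3 + \left(3 + w\right) = 6 + w$)
$\left(G{\left(-8,-3 \right)} + 96\right) b{\left(10 \right)} = \left(\frac{2}{9} + 96\right) \left(6 + 10\right) = \frac{866}{9} \cdot 16 = \frac{13856}{9}$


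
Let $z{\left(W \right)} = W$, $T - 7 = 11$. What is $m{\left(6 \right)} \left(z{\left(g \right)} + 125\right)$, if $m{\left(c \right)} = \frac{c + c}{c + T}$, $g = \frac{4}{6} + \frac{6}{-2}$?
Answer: $\frac{184}{3} \approx 61.333$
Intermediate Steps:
$T = 18$ ($T = 7 + 11 = 18$)
$g = - \frac{7}{3}$ ($g = 4 \cdot \frac{1}{6} + 6 \left(- \frac{1}{2}\right) = \frac{2}{3} - 3 = - \frac{7}{3} \approx -2.3333$)
$m{\left(c \right)} = \frac{2 c}{18 + c}$ ($m{\left(c \right)} = \frac{c + c}{c + 18} = \frac{2 c}{18 + c}$)
$m{\left(6 \right)} \left(z{\left(g \right)} + 125\right) = 2 \cdot 6 \frac{1}{18 + 6} \left(- \frac{7}{3} + 125\right) = 2 \cdot 6 \cdot \frac{1}{24} \cdot \frac{368}{3} = \frac{1}{2} \cdot \frac{368}{3} = \frac{184}{3}$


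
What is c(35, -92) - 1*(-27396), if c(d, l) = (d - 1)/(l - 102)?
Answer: 2657395/97 ≈ 27396.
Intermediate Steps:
c(d, l) = (-1 + d)/(-102 + l)
c(35, -92) - 1*(-27396) = (-1 + 35)/(-102 - 92) - 1*(-27396) = 34/(-194) + 27396 = -1/194*34 + 27396 = -17/97 + 27396 = 2657395/97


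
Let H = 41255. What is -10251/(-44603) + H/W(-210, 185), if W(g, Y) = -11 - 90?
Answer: -1839061414/4504903 ≈ -408.24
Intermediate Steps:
W(g, Y) = -101
-10251/(-44603) + H/W(-210, 185) = -10251/(-44603) + 41255/(-101) = -10251*(-1/44603) + 41255*(-1/101) = 10251/44603 - 41255/101 = -1839061414/4504903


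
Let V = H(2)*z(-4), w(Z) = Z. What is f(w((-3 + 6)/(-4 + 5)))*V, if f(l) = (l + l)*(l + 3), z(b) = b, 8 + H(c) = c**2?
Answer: 576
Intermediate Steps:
H(c) = -8 + c**2
f(l) = 2*l*(3 + l) (f(l) = (2*l)*(3 + l) = 2*l*(3 + l))
V = 16 (V = (-8 + 2**2)*(-4) = (-8 + 4)*(-4) = -4*(-4) = 16)
f(w((-3 + 6)/(-4 + 5)))*V = (2*((-3 + 6)/(-4 + 5))*(3 + (-3 + 6)/(-4 + 5)))*16 = (2*(3/1)*(3 + 3/1))*16 = (2*(3*1)*(3 + 3*1))*16 = (2*3*(3 + 3))*16 = (2*3*6)*16 = 36*16 = 576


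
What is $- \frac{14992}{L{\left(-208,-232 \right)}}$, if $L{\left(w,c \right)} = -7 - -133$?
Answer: $- \frac{7496}{63} \approx -118.98$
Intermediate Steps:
$L{\left(w,c \right)} = 126$ ($L{\left(w,c \right)} = -7 + 133 = 126$)
$- \frac{14992}{L{\left(-208,-232 \right)}} = - \frac{14992}{126} = \left(-14992\right) \frac{1}{126} = - \frac{7496}{63}$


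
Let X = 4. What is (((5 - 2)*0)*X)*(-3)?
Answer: 0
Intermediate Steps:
(((5 - 2)*0)*X)*(-3) = (((5 - 2)*0)*4)*(-3) = ((3*0)*4)*(-3) = (0*4)*(-3) = 0*(-3) = 0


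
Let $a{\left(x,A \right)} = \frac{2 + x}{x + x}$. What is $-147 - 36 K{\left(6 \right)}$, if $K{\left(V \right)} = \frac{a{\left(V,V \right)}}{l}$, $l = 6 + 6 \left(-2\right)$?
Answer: $-143$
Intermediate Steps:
$a{\left(x,A \right)} = \frac{2 + x}{2 x}$
$l = -6$ ($l = 6 - 12 = -6$)
$K{\left(V \right)} = - \frac{2 + V}{12 V}$ ($K{\left(V \right)} = \frac{\frac{1}{2} \frac{1}{V} \left(2 + V\right)}{-6} = - \frac{\frac{1}{2} \frac{1}{V} \left(2 + V\right)}{6} = - \frac{2 + V}{12 V}$)
$-147 - 36 K{\left(6 \right)} = -147 - 36 \frac{-2 - 6}{12 \cdot 6} = -147 - 36 \cdot \frac{1}{12} \cdot \frac{1}{6} \left(-2 - 6\right) = -147 - 36 \cdot \frac{1}{12} \cdot \frac{1}{6} \left(-8\right) = -147 - -4 = -147 + 4 = -143$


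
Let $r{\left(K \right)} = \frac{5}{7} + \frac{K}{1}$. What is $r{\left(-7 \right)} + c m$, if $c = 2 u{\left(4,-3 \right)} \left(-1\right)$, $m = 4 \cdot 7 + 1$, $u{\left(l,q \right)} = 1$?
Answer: $- \frac{450}{7} \approx -64.286$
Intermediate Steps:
$r{\left(K \right)} = \frac{5}{7} + K$ ($r{\left(K \right)} = 5 \cdot \frac{1}{7} + K 1 = \frac{5}{7} + K$)
$m = 29$ ($m = 28 + 1 = 29$)
$c = -2$ ($c = 2 \cdot 1 \left(-1\right) = 2 \left(-1\right) = -2$)
$r{\left(-7 \right)} + c m = \left(\frac{5}{7} - 7\right) - 58 = - \frac{44}{7} - 58 = - \frac{450}{7}$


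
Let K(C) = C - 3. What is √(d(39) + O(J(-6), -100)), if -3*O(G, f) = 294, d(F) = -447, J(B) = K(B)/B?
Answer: I*√545 ≈ 23.345*I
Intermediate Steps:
K(C) = -3 + C
J(B) = (-3 + B)/B
O(G, f) = -98 (O(G, f) = -⅓*294 = -98)
√(d(39) + O(J(-6), -100)) = √(-447 - 98) = √(-545) = I*√545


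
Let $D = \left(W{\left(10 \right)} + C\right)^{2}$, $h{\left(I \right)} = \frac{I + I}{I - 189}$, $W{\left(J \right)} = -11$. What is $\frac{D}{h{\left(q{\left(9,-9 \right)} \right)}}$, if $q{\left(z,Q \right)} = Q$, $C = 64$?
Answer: $30899$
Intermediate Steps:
$h{\left(I \right)} = \frac{2 I}{-189 + I}$
$D = 2809$ ($D = \left(-11 + 64\right)^{2} = 53^{2} = 2809$)
$\frac{D}{h{\left(q{\left(9,-9 \right)} \right)}} = \frac{2809}{2 \left(-9\right) \frac{1}{-189 - 9}} = \frac{2809}{2 \left(-9\right) \frac{1}{-198}} = \frac{2809}{2 \left(-9\right) \left(- \frac{1}{198}\right)} = 2809 \frac{1}{\frac{1}{11}} = 2809 \cdot 11 = 30899$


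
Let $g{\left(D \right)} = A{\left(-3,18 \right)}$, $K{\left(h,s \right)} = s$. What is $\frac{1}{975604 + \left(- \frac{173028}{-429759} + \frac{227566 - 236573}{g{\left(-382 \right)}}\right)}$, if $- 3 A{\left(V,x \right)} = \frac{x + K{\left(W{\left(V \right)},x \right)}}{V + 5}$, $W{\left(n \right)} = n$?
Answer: $\frac{286506}{279946608233} \approx 1.0234 \cdot 10^{-6}$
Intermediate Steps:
$A{\left(V,x \right)} = - \frac{2 x}{3 \left(5 + V\right)}$ ($A{\left(V,x \right)} = - \frac{\left(x + x\right) \frac{1}{V + 5}}{3} = - \frac{2 x \frac{1}{5 + V}}{3} = - \frac{2 x}{3 \left(5 + V\right)}$)
$g{\left(D \right)} = -6$ ($g{\left(D \right)} = \left(-2\right) 18 \frac{1}{15 + 3 \left(-3\right)} = \left(-2\right) 18 \frac{1}{15 - 9} = \left(-2\right) 18 \cdot \frac{1}{6} = -6$)
$\frac{1}{975604 + \left(- \frac{173028}{-429759} + \frac{227566 - 236573}{g{\left(-382 \right)}}\right)} = \frac{1}{975604 - \left(- \frac{57676}{143253} - \frac{227566 - 236573}{-6}\right)} = \frac{1}{975604 - \left(- \frac{57676}{143253} - \left(227566 - 236573\right) \left(- \frac{1}{6}\right)\right)} = \frac{1}{975604 + \left(\frac{57676}{143253} - - \frac{9007}{6}\right)} = \frac{1}{975604 + \left(\frac{57676}{143253} + \frac{9007}{6}\right)} = \frac{1}{975604 + \frac{430208609}{286506}} = \frac{1}{\frac{279946608233}{286506}} = \frac{286506}{279946608233}$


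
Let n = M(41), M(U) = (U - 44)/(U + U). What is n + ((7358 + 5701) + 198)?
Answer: 1087071/82 ≈ 13257.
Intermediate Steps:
M(U) = (-44 + U)/(2*U) (M(U) = (-44 + U)/((2*U)) = (-44 + U)*(1/(2*U)) = (-44 + U)/(2*U))
n = -3/82 (n = (½)*(-44 + 41)/41 = (½)*(1/41)*(-3) = -3/82 ≈ -0.036585)
n + ((7358 + 5701) + 198) = -3/82 + ((7358 + 5701) + 198) = -3/82 + (13059 + 198) = -3/82 + 13257 = 1087071/82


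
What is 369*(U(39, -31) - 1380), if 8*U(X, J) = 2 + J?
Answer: -4084461/8 ≈ -5.1056e+5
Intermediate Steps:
U(X, J) = ¼ + J/8 (U(X, J) = (2 + J)/8 = ¼ + J/8)
369*(U(39, -31) - 1380) = 369*((¼ + (⅛)*(-31)) - 1380) = 369*((¼ - 31/8) - 1380) = 369*(-29/8 - 1380) = 369*(-11069/8) = -4084461/8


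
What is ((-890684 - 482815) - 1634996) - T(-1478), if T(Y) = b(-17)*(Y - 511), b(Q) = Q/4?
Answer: -12067793/4 ≈ -3.0169e+6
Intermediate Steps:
b(Q) = Q/4 (b(Q) = Q*(¼) = Q/4)
T(Y) = 8687/4 - 17*Y/4 (T(Y) = ((¼)*(-17))*(Y - 511) = -17*(-511 + Y)/4 = 8687/4 - 17*Y/4)
((-890684 - 482815) - 1634996) - T(-1478) = ((-890684 - 482815) - 1634996) - (8687/4 - 17/4*(-1478)) = (-1373499 - 1634996) - (8687/4 + 12563/2) = -3008495 - 1*33813/4 = -3008495 - 33813/4 = -12067793/4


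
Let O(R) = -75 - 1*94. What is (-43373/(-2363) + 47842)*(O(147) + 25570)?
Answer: 2872701176619/2363 ≈ 1.2157e+9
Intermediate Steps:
O(R) = -169 (O(R) = -75 - 94 = -169)
(-43373/(-2363) + 47842)*(O(147) + 25570) = (-43373/(-2363) + 47842)*(-169 + 25570) = (-43373*(-1/2363) + 47842)*25401 = (43373/2363 + 47842)*25401 = (113094019/2363)*25401 = 2872701176619/2363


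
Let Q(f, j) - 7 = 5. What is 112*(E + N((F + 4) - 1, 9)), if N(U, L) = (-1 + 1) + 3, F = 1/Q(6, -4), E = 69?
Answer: 8064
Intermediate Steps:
Q(f, j) = 12 (Q(f, j) = 7 + 5 = 12)
F = 1/12 ≈ 0.083333
N(U, L) = 3 (N(U, L) = 0 + 3 = 3)
112*(E + N((F + 4) - 1, 9)) = 112*(69 + 3) = 112*72 = 8064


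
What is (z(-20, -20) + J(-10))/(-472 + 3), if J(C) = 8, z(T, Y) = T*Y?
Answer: -408/469 ≈ -0.86994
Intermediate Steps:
(z(-20, -20) + J(-10))/(-472 + 3) = (-20*(-20) + 8)/(-472 + 3) = (400 + 8)/(-469) = 408*(-1/469) = -408/469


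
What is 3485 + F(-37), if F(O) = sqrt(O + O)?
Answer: 3485 + I*sqrt(74) ≈ 3485.0 + 8.6023*I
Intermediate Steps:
F(O) = sqrt(2)*sqrt(O) (F(O) = sqrt(2*O) = sqrt(2)*sqrt(O))
3485 + F(-37) = 3485 + sqrt(2)*sqrt(-37) = 3485 + sqrt(2)*(I*sqrt(37)) = 3485 + I*sqrt(74)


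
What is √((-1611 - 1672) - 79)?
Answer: 41*I*√2 ≈ 57.983*I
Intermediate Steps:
√((-1611 - 1672) - 79) = √(-3283 - 79) = √(-3362) = 41*I*√2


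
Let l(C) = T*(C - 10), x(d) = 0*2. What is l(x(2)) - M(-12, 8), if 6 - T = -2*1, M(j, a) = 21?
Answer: -101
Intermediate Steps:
x(d) = 0
T = 8 (T = 6 - (-2) = 6 - 1*(-2) = 6 + 2 = 8)
l(C) = -80 + 8*C (l(C) = 8*(C - 10) = 8*(-10 + C) = -80 + 8*C)
l(x(2)) - M(-12, 8) = (-80 + 8*0) - 1*21 = (-80 + 0) - 21 = -80 - 21 = -101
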